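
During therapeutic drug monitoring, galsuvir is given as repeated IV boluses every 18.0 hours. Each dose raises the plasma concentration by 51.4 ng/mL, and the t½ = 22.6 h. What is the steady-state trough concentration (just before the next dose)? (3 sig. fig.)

69.8 ng/mL

k = ln 2 / 22.6 = 0.03067 h⁻¹
Fraction remaining after one interval: e^(−kτ) = e^(−0.03067 × 18.0) = 0.5758
R = 1 / (1 − 0.5758) = 2.357
Css,max = 51.4 × 2.357 = 121.2 ng/mL
Css,min = Css,max × e^(−kτ) = 121.2 × 0.5758 ≈ 69.8 ng/mL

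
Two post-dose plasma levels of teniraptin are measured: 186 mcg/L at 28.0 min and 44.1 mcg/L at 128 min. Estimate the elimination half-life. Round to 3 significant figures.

k = ln(C₁/C₂) / (t₂ − t₁) = ln(186/44.1) / (128 − 28.0)
  = 1.439 / 100.0 = 0.01439 min⁻¹
t½ = ln 2 / k = ln 2 / 0.01439 ≈ 48.2 minutes

48.2 minutes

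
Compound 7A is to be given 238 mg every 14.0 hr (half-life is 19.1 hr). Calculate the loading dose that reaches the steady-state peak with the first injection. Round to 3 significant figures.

597 mg

k = ln 2 / 19.1 = 0.03629 hr⁻¹
Accumulation ratio R = 1 / (1 − e^(−kτ)) = 1 / (1 − e^(−0.03629×14.0)) = 1 / (1 − 0.6017) = 2.510
Loading dose = maintenance dose × R = 238 × 2.510 ≈ 597 mg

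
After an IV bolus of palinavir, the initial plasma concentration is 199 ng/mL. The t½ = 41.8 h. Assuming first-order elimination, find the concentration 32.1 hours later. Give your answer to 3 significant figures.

117 ng/mL

k = ln 2 / 41.8 = 0.01658 h⁻¹
C(t) = C₀ e^(−kt) = 199 × e^(−0.01658 × 32.1) = 199 × e^(−0.5323) = 199 × 0.5873 ≈ 117 ng/mL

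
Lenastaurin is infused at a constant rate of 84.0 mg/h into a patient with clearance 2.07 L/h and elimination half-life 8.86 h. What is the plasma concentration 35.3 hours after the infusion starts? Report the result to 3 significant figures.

38.0 µg/mL

Css = rate / CL = 84.0 / 2.07 = 40.58 µg/mL
k = ln 2 / 8.86 = 0.07823 h⁻¹
C(t) = Css (1 − e^(−kt)) = 40.58 × (1 − e^(−2.762)) = 40.58 × 0.9368 ≈ 38.0 µg/mL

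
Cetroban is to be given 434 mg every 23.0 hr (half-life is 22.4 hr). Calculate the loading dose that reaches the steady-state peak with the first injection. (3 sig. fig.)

k = ln 2 / 22.4 = 0.03094 hr⁻¹
Accumulation ratio R = 1 / (1 − e^(−kτ)) = 1 / (1 − e^(−0.03094×23.0)) = 1 / (1 − 0.4908) = 1.964
Loading dose = maintenance dose × R = 434 × 1.964 ≈ 852 mg

852 mg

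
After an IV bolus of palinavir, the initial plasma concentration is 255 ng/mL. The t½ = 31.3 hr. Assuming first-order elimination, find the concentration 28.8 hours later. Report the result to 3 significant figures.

k = ln 2 / 31.3 = 0.02215 hr⁻¹
28.8 hr is 0.9201 half-lives, so C = 255 × (1/2)^0.9201 = 255 × 0.5285 ≈ 135 ng/mL

135 ng/mL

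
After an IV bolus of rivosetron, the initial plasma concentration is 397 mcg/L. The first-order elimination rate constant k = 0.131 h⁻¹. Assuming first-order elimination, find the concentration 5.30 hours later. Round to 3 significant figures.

198 mcg/L

C(t) = C₀ e^(−kt) = 397 × e^(−0.1310 × 5.30) = 397 × e^(−0.6943) = 397 × 0.4994 ≈ 198 mcg/L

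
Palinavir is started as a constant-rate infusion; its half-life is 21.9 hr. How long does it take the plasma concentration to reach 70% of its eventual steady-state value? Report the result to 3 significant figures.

k = ln 2 / 21.9 = 0.03165 hr⁻¹
f = 1 − e^(−kt)  ⇒  t = −ln(1 − f) / k
t = −ln(1 − 0.7) / 0.03165 = 1.204 / 0.03165 ≈ 38.0 hours

38.0 hours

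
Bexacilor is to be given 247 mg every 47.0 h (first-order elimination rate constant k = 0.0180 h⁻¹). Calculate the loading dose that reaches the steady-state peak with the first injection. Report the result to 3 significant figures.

433 mg

Accumulation ratio R = 1 / (1 − e^(−kτ)) = 1 / (1 − e^(−0.01800×47.0)) = 1 / (1 − 0.4291) = 1.752
Loading dose = maintenance dose × R = 247 × 1.752 ≈ 433 mg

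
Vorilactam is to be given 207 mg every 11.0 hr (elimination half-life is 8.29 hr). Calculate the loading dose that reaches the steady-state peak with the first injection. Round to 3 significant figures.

k = ln 2 / 8.29 = 0.08361 hr⁻¹
Accumulation ratio R = 1 / (1 − e^(−kτ)) = 1 / (1 − e^(−0.08361×11.0)) = 1 / (1 − 0.3986) = 1.663
Loading dose = maintenance dose × R = 207 × 1.663 ≈ 344 mg

344 mg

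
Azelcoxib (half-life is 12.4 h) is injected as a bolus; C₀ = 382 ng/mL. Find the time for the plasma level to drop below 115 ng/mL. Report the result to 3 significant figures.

21.5 hours

k = ln 2 / 12.4 = 0.05590 h⁻¹
C(t) = C₀ e^(−kt)  ⇒  t = ln(C₀/C) / k
t = ln(382/115) / 0.05590 = 1.200 / 0.05590 ≈ 21.5 hours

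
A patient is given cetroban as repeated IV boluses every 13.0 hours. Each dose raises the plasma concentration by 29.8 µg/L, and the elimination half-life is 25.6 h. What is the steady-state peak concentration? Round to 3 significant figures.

100 µg/L

k = ln 2 / 25.6 = 0.02708 h⁻¹
Fraction remaining after one interval: e^(−kτ) = e^(−0.02708 × 13.0) = 0.7033
R = 1 / (1 − 0.7033) = 3.370
Css,max = 29.8 × 3.370 ≈ 100 µg/L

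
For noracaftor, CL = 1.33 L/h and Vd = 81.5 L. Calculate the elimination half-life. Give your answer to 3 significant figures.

42.5 hours

k = CL / V = 1.33 / 81.5 = 0.01632 h⁻¹
t½ = ln 2 / k = ln 2 / 0.01632 ≈ 42.5 hours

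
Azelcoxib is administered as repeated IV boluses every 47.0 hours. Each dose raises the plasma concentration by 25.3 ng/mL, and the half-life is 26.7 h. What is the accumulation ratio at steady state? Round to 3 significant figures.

1.42

k = ln 2 / 26.7 = 0.02596 h⁻¹
Fraction remaining after one interval: e^(−kτ) = e^(−0.02596 × 47.0) = 0.2952
R = 1 / (1 − 0.2952) = 1 / 0.7048 ≈ 1.42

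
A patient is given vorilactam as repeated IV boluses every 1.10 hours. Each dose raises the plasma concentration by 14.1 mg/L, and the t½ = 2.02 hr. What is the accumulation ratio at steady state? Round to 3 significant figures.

k = ln 2 / 2.02 = 0.3431 hr⁻¹
Fraction remaining after one interval: e^(−kτ) = e^(−0.3431 × 1.10) = 0.6856
R = 1 / (1 − 0.6856) = 1 / 0.3144 ≈ 3.18

3.18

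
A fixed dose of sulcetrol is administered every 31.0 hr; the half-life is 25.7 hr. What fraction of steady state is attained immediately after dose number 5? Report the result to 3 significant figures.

k = ln 2 / 25.7 = 0.02697 hr⁻¹
f_n = 1 − e^(−nkτ) = 1 − e^(−5 × 0.02697 × 31.0) = 1 − e^(−4.180) = 1 − 0.01529 ≈ 0.985

0.985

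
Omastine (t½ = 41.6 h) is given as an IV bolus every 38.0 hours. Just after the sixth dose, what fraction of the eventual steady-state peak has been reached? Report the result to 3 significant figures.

0.978

k = ln 2 / 41.6 = 0.01666 h⁻¹
f_n = 1 − e^(−nkτ) = 1 − e^(−6 × 0.01666 × 38.0) = 1 − e^(−3.799) = 1 − 0.02239 ≈ 0.978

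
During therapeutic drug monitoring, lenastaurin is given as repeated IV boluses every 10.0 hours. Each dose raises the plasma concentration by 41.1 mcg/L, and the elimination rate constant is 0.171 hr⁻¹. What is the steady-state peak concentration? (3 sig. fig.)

50.2 mcg/L

Fraction remaining after one interval: e^(−kτ) = e^(−0.1710 × 10.0) = 0.1809
R = 1 / (1 − 0.1809) = 1.221
Css,max = 41.1 × 1.221 ≈ 50.2 mcg/L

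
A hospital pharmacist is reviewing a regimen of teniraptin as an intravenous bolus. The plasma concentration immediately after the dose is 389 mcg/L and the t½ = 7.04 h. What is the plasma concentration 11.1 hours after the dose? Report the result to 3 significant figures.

130 mcg/L

k = ln 2 / 7.04 = 0.09846 h⁻¹
C(t) = C₀ e^(−kt) = 389 × e^(−0.09846 × 11.1) = 389 × e^(−1.093) = 389 × 0.3352 ≈ 130 mcg/L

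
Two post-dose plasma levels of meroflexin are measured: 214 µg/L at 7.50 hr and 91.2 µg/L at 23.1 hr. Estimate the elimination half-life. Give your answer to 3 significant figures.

k = ln(C₁/C₂) / (t₂ − t₁) = ln(214/91.2) / (23.1 − 7.50)
  = 0.8529 / 15.60 = 0.05467 hr⁻¹
t½ = ln 2 / k = ln 2 / 0.05467 ≈ 12.7 hours

12.7 hours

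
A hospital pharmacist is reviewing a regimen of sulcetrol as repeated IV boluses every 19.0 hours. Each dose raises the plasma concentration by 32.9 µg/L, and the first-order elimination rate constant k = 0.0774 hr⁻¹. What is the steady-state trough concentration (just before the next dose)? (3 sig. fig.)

9.82 µg/L

Fraction remaining after one interval: e^(−kτ) = e^(−0.07740 × 19.0) = 0.2298
R = 1 / (1 − 0.2298) = 1.298
Css,max = 32.9 × 1.298 = 42.72 µg/L
Css,min = Css,max × e^(−kτ) = 42.72 × 0.2298 ≈ 9.82 µg/L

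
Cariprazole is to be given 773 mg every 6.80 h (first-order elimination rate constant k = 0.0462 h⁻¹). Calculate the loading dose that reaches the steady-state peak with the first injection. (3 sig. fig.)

Accumulation ratio R = 1 / (1 − e^(−kτ)) = 1 / (1 − e^(−0.04620×6.80)) = 1 / (1 − 0.7304) = 3.709
Loading dose = maintenance dose × R = 773 × 3.709 ≈ 2870 mg

2870 mg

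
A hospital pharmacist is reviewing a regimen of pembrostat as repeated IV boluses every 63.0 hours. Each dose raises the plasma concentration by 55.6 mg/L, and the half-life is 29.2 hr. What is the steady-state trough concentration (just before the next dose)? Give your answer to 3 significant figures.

k = ln 2 / 29.2 = 0.02374 hr⁻¹
Fraction remaining after one interval: e^(−kτ) = e^(−0.02374 × 63.0) = 0.2241
R = 1 / (1 − 0.2241) = 1.289
Css,max = 55.6 × 1.289 = 71.66 mg/L
Css,min = Css,max × e^(−kτ) = 71.66 × 0.2241 ≈ 16.1 mg/L

16.1 mg/L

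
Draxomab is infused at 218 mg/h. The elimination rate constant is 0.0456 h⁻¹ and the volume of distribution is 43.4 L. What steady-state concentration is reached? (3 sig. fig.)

110 mg/L

CL = k · V = 0.0456 × 43.4 = 1.979 L/h
Css = rate / CL = 218 / 1.979 ≈ 110 mg/L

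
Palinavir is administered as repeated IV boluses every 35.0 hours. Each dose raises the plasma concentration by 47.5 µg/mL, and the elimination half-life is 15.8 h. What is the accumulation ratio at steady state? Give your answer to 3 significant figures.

k = ln 2 / 15.8 = 0.04387 h⁻¹
Fraction remaining after one interval: e^(−kτ) = e^(−0.04387 × 35.0) = 0.2154
R = 1 / (1 − 0.2154) = 1 / 0.7846 ≈ 1.27

1.27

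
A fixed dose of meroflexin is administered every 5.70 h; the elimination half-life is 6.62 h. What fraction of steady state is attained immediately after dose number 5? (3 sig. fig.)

k = ln 2 / 6.62 = 0.1047 h⁻¹
f_n = 1 − e^(−nkτ) = 1 − e^(−5 × 0.1047 × 5.70) = 1 − e^(−2.984) = 1 − 0.05059 ≈ 0.949

0.949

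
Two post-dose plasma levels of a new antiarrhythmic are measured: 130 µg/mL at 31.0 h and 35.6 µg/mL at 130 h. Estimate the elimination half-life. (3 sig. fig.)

k = ln(C₁/C₂) / (t₂ − t₁) = ln(130/35.6) / (130 − 31.0)
  = 1.295 / 99.00 = 0.01308 h⁻¹
t½ = ln 2 / k = ln 2 / 0.01308 ≈ 53.0 hours

53.0 hours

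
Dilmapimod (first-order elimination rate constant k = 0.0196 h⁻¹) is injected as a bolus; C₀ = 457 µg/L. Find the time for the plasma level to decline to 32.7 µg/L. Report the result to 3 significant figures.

135 hours

C(t) = C₀ e^(−kt)  ⇒  t = ln(C₀/C) / k
t = ln(457/32.7) / 0.01960 = 2.637 / 0.01960 ≈ 135 hours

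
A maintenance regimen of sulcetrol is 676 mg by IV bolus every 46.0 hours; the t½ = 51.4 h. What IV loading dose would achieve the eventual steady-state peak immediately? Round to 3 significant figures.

k = ln 2 / 51.4 = 0.01349 h⁻¹
Accumulation ratio R = 1 / (1 − e^(−kτ)) = 1 / (1 − e^(−0.01349×46.0)) = 1 / (1 − 0.5378) = 2.163
Loading dose = maintenance dose × R = 676 × 2.163 ≈ 1460 mg

1460 mg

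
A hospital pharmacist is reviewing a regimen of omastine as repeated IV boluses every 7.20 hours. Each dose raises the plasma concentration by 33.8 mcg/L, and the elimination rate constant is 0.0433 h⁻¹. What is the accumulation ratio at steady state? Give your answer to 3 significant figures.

Fraction remaining after one interval: e^(−kτ) = e^(−0.04330 × 7.20) = 0.7322
R = 1 / (1 − 0.7322) = 1 / 0.2678 ≈ 3.73

3.73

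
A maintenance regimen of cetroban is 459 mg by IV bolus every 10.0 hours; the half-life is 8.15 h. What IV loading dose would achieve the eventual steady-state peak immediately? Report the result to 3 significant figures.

k = ln 2 / 8.15 = 0.08505 h⁻¹
Accumulation ratio R = 1 / (1 − e^(−kτ)) = 1 / (1 − e^(−0.08505×10.0)) = 1 / (1 − 0.4272) = 1.746
Loading dose = maintenance dose × R = 459 × 1.746 ≈ 801 mg

801 mg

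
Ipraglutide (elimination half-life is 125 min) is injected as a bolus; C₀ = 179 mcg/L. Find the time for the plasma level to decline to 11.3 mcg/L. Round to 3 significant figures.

k = ln 2 / 125 = 0.005545 min⁻¹
C(t) = C₀ e^(−kt)  ⇒  t = ln(C₀/C) / k
t = ln(179/11.3) / 0.005545 = 2.763 / 0.005545 ≈ 498 minutes

498 minutes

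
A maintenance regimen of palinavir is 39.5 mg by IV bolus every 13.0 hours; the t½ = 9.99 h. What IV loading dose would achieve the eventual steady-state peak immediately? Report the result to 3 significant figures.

k = ln 2 / 9.99 = 0.06938 h⁻¹
Accumulation ratio R = 1 / (1 − e^(−kτ)) = 1 / (1 − e^(−0.06938×13.0)) = 1 / (1 − 0.4058) = 1.683
Loading dose = maintenance dose × R = 39.5 × 1.683 ≈ 66.5 mg

66.5 mg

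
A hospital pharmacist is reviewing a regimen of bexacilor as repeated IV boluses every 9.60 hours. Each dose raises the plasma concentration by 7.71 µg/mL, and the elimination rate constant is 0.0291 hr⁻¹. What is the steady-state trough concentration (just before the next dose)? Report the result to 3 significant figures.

Fraction remaining after one interval: e^(−kτ) = e^(−0.02910 × 9.60) = 0.7563
R = 1 / (1 − 0.7563) = 4.103
Css,max = 7.71 × 4.103 = 31.63 µg/mL
Css,min = Css,max × e^(−kτ) = 31.63 × 0.7563 ≈ 23.9 µg/mL

23.9 µg/mL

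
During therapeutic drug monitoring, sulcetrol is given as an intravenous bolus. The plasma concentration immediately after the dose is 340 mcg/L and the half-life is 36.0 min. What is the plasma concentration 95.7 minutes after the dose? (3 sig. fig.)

53.9 mcg/L

k = ln 2 / 36.0 = 0.01925 min⁻¹
95.7 min is 2.658 half-lives, so C = 340 × (1/2)^2.658 = 340 × 0.1584 ≈ 53.9 mcg/L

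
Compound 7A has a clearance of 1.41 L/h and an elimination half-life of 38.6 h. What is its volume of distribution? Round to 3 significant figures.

78.5 L

k = ln 2 / t½ = ln 2 / 38.6 = 0.01796 h⁻¹
V = CL / k = 1.41 / 0.01796 ≈ 78.5 L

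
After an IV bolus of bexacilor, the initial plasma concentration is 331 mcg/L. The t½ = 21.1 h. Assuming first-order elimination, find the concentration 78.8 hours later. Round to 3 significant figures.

24.9 mcg/L

k = ln 2 / 21.1 = 0.03285 h⁻¹
C(t) = C₀ e^(−kt) = 331 × e^(−0.03285 × 78.8) = 331 × e^(−2.589) = 331 × 0.07512 ≈ 24.9 mcg/L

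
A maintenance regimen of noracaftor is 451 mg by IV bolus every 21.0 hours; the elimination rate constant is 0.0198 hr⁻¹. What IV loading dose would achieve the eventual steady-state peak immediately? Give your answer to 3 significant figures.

Accumulation ratio R = 1 / (1 − e^(−kτ)) = 1 / (1 − e^(−0.01980×21.0)) = 1 / (1 − 0.6598) = 2.940
Loading dose = maintenance dose × R = 451 × 2.940 ≈ 1330 mg

1330 mg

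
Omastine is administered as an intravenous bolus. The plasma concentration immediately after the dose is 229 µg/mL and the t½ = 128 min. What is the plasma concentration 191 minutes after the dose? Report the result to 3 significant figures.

81.4 µg/mL

k = ln 2 / 128 = 0.005415 min⁻¹
191 min is 1.492 half-lives, so C = 229 × (1/2)^1.492 = 229 × 0.3555 ≈ 81.4 µg/mL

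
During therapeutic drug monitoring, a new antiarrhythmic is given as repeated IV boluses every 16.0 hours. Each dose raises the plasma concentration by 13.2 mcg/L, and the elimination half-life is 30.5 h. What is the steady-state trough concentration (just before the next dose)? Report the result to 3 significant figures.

k = ln 2 / 30.5 = 0.02273 h⁻¹
Fraction remaining after one interval: e^(−kτ) = e^(−0.02273 × 16.0) = 0.6952
R = 1 / (1 − 0.6952) = 3.280
Css,max = 13.2 × 3.280 = 43.30 mcg/L
Css,min = Css,max × e^(−kτ) = 43.30 × 0.6952 ≈ 30.1 mcg/L

30.1 mcg/L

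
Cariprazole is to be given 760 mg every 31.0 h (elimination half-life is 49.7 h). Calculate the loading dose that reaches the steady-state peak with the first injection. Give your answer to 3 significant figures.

2170 mg

k = ln 2 / 49.7 = 0.01395 h⁻¹
Accumulation ratio R = 1 / (1 − e^(−kτ)) = 1 / (1 − e^(−0.01395×31.0)) = 1 / (1 − 0.6490) = 2.849
Loading dose = maintenance dose × R = 760 × 2.849 ≈ 2170 mg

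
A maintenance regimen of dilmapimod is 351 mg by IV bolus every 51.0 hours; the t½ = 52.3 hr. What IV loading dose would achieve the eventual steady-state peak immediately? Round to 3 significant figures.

714 mg

k = ln 2 / 52.3 = 0.01325 hr⁻¹
Accumulation ratio R = 1 / (1 − e^(−kτ)) = 1 / (1 − e^(−0.01325×51.0)) = 1 / (1 − 0.5087) = 2.035
Loading dose = maintenance dose × R = 351 × 2.035 ≈ 714 mg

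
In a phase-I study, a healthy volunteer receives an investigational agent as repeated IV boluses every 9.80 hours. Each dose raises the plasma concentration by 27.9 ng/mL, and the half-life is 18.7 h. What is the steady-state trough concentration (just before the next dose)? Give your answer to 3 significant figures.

k = ln 2 / 18.7 = 0.03707 h⁻¹
Fraction remaining after one interval: e^(−kτ) = e^(−0.03707 × 9.80) = 0.6954
R = 1 / (1 − 0.6954) = 3.283
Css,max = 27.9 × 3.283 = 91.60 ng/mL
Css,min = Css,max × e^(−kτ) = 91.60 × 0.6954 ≈ 63.7 ng/mL

63.7 ng/mL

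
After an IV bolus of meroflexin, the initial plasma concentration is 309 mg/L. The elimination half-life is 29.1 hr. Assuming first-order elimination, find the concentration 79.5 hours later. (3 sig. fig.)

46.5 mg/L

k = ln 2 / 29.1 = 0.02382 hr⁻¹
79.5 hr is 2.732 half-lives, so C = 309 × (1/2)^2.732 = 309 × 0.1505 ≈ 46.5 mg/L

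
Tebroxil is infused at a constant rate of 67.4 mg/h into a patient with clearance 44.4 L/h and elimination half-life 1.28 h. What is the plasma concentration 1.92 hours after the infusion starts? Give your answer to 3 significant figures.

Css = rate / CL = 67.4 / 44.4 = 1.518 mg/L
k = ln 2 / 1.28 = 0.5415 h⁻¹
C(t) = Css (1 − e^(−kt)) = 1.518 × (1 − e^(−1.040)) = 1.518 × 0.6464 ≈ 0.981 mg/L

0.981 mg/L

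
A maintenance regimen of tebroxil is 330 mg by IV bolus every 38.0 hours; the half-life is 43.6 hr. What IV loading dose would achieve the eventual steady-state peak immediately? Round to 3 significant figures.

k = ln 2 / 43.6 = 0.01590 hr⁻¹
Accumulation ratio R = 1 / (1 − e^(−kτ)) = 1 / (1 − e^(−0.01590×38.0)) = 1 / (1 − 0.5466) = 2.205
Loading dose = maintenance dose × R = 330 × 2.205 ≈ 728 mg

728 mg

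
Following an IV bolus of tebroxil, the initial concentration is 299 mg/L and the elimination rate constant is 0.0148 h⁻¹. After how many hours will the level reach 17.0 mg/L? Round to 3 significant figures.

194 hours

C(t) = C₀ e^(−kt)  ⇒  t = ln(C₀/C) / k
t = ln(299/17.0) / 0.01480 = 2.867 / 0.01480 ≈ 194 hours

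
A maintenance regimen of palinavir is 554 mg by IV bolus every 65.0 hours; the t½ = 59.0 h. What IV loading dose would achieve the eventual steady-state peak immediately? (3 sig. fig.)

k = ln 2 / 59.0 = 0.01175 h⁻¹
Accumulation ratio R = 1 / (1 − e^(−kτ)) = 1 / (1 − e^(−0.01175×65.0)) = 1 / (1 − 0.4660) = 1.873
Loading dose = maintenance dose × R = 554 × 1.873 ≈ 1040 mg

1040 mg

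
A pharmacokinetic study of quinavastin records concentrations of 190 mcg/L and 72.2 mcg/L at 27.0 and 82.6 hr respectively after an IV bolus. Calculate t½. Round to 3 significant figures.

k = ln(C₁/C₂) / (t₂ − t₁) = ln(190/72.2) / (82.6 − 27.0)
  = 0.9676 / 55.60 = 0.01740 hr⁻¹
t½ = ln 2 / k = ln 2 / 0.01740 ≈ 39.8 hours

39.8 hours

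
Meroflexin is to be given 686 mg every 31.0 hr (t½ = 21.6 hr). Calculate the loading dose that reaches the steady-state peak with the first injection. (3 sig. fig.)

1090 mg

k = ln 2 / 21.6 = 0.03209 hr⁻¹
Accumulation ratio R = 1 / (1 − e^(−kτ)) = 1 / (1 − e^(−0.03209×31.0)) = 1 / (1 − 0.3698) = 1.587
Loading dose = maintenance dose × R = 686 × 1.587 ≈ 1090 mg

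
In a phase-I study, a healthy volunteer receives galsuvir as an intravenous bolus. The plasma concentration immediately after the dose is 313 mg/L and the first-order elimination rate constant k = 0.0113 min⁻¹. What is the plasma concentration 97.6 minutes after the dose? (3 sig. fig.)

C(t) = C₀ e^(−kt) = 313 × e^(−0.01130 × 97.6) = 313 × e^(−1.103) = 313 × 0.3319 ≈ 104 mg/L

104 mg/L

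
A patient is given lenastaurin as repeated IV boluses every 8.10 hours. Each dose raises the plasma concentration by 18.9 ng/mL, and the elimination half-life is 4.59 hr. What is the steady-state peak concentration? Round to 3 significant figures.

26.8 ng/mL

k = ln 2 / 4.59 = 0.1510 hr⁻¹
Fraction remaining after one interval: e^(−kτ) = e^(−0.1510 × 8.10) = 0.2943
R = 1 / (1 − 0.2943) = 1.417
Css,max = 18.9 × 1.417 ≈ 26.8 ng/mL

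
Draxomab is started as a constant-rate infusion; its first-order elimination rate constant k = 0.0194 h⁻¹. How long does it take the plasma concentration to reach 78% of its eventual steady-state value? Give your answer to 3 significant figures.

f = 1 − e^(−kt)  ⇒  t = −ln(1 − f) / k
t = −ln(1 − 0.78) / 0.01940 = 1.514 / 0.01940 ≈ 78.0 hours

78.0 hours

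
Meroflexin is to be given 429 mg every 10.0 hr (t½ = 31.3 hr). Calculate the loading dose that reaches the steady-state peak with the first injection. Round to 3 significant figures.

2160 mg

k = ln 2 / 31.3 = 0.02215 hr⁻¹
Accumulation ratio R = 1 / (1 − e^(−kτ)) = 1 / (1 − e^(−0.02215×10.0)) = 1 / (1 − 0.8014) = 5.034
Loading dose = maintenance dose × R = 429 × 5.034 ≈ 2160 mg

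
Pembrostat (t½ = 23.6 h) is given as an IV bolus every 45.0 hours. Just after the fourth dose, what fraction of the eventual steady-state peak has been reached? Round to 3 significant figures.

0.995

k = ln 2 / 23.6 = 0.02937 h⁻¹
f_n = 1 − e^(−nkτ) = 1 − e^(−4 × 0.02937 × 45.0) = 1 − e^(−5.287) = 1 − 0.005058 ≈ 0.995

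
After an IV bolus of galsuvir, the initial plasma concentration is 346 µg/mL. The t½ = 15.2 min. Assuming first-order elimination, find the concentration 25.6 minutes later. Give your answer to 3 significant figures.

108 µg/mL

k = ln 2 / 15.2 = 0.04560 min⁻¹
25.6 min is 1.684 half-lives, so C = 346 × (1/2)^1.684 = 346 × 0.3112 ≈ 108 µg/mL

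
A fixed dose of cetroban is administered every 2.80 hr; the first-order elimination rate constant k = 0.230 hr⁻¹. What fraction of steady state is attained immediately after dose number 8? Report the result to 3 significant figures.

0.994

f_n = 1 − e^(−nkτ) = 1 − e^(−8 × 0.2300 × 2.80) = 1 − e^(−5.152) = 1 − 0.005788 ≈ 0.994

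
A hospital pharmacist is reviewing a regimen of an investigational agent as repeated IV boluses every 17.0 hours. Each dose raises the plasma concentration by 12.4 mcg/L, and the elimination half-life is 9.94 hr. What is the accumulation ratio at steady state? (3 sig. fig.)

k = ln 2 / 9.94 = 0.06973 hr⁻¹
Fraction remaining after one interval: e^(−kτ) = e^(−0.06973 × 17.0) = 0.3056
R = 1 / (1 − 0.3056) = 1 / 0.6944 ≈ 1.44

1.44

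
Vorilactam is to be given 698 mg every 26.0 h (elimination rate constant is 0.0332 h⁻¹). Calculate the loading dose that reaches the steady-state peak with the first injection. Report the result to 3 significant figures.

Accumulation ratio R = 1 / (1 − e^(−kτ)) = 1 / (1 − e^(−0.03320×26.0)) = 1 / (1 − 0.4218) = 1.730
Loading dose = maintenance dose × R = 698 × 1.730 ≈ 1210 mg

1210 mg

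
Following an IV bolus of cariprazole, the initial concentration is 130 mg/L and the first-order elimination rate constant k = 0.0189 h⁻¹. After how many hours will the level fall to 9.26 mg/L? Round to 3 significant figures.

C(t) = C₀ e^(−kt)  ⇒  t = ln(C₀/C) / k
t = ln(130/9.26) / 0.01890 = 2.642 / 0.01890 ≈ 140 hours

140 hours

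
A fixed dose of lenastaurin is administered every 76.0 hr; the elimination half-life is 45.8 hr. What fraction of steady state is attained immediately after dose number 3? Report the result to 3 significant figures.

0.968

k = ln 2 / 45.8 = 0.01513 hr⁻¹
f_n = 1 − e^(−nkτ) = 1 − e^(−3 × 0.01513 × 76.0) = 1 − e^(−3.451) = 1 − 0.03173 ≈ 0.968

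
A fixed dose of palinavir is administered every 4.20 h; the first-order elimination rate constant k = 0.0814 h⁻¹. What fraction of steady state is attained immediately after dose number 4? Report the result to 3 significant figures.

f_n = 1 − e^(−nkτ) = 1 − e^(−4 × 0.08140 × 4.20) = 1 − e^(−1.368) = 1 − 0.2547 ≈ 0.745

0.745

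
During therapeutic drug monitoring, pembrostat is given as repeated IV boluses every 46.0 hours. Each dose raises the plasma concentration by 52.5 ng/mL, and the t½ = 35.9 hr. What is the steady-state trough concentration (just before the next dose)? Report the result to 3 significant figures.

36.7 ng/mL

k = ln 2 / 35.9 = 0.01931 hr⁻¹
Fraction remaining after one interval: e^(−kτ) = e^(−0.01931 × 46.0) = 0.4114
R = 1 / (1 − 0.4114) = 1.699
Css,max = 52.5 × 1.699 = 89.20 ng/mL
Css,min = Css,max × e^(−kτ) = 89.20 × 0.4114 ≈ 36.7 ng/mL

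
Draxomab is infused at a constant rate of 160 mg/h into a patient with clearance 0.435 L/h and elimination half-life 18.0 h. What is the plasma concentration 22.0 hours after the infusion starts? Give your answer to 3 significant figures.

Css = rate / CL = 160 / 0.435 = 367.8 µg/mL
k = ln 2 / 18.0 = 0.03851 h⁻¹
C(t) = Css (1 − e^(−kt)) = 367.8 × (1 − e^(−0.8472)) = 367.8 × 0.5714 ≈ 210 µg/mL

210 µg/mL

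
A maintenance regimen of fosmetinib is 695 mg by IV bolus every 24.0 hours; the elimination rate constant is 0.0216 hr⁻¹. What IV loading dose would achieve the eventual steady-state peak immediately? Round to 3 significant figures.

Accumulation ratio R = 1 / (1 − e^(−kτ)) = 1 / (1 − e^(−0.02160×24.0)) = 1 / (1 − 0.5955) = 2.472
Loading dose = maintenance dose × R = 695 × 2.472 ≈ 1720 mg

1720 mg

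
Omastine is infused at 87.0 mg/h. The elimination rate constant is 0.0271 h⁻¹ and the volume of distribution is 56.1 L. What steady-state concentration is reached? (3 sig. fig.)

CL = k · V = 0.0271 × 56.1 = 1.520 L/h
Css = rate / CL = 87.0 / 1.520 ≈ 57.2 µg/mL

57.2 µg/mL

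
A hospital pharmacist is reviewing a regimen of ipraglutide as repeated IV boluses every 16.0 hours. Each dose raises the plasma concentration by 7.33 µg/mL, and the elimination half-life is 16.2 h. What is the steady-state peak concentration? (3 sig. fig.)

14.8 µg/mL

k = ln 2 / 16.2 = 0.04279 h⁻¹
Fraction remaining after one interval: e^(−kτ) = e^(−0.04279 × 16.0) = 0.5043
R = 1 / (1 − 0.5043) = 2.017
Css,max = 7.33 × 2.017 ≈ 14.8 µg/mL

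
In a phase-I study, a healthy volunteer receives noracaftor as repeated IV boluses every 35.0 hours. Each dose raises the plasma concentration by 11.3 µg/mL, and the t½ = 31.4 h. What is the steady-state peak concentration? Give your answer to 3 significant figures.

k = ln 2 / 31.4 = 0.02207 h⁻¹
Fraction remaining after one interval: e^(−kτ) = e^(−0.02207 × 35.0) = 0.4618
R = 1 / (1 − 0.4618) = 1.858
Css,max = 11.3 × 1.858 ≈ 21.0 µg/mL

21.0 µg/mL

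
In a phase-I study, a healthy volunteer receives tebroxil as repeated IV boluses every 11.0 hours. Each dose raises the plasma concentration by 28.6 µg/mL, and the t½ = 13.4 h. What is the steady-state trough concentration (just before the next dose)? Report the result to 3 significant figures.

k = ln 2 / 13.4 = 0.05173 h⁻¹
Fraction remaining after one interval: e^(−kτ) = e^(−0.05173 × 11.0) = 0.5661
R = 1 / (1 − 0.5661) = 2.305
Css,max = 28.6 × 2.305 = 65.91 µg/mL
Css,min = Css,max × e^(−kτ) = 65.91 × 0.5661 ≈ 37.3 µg/mL

37.3 µg/mL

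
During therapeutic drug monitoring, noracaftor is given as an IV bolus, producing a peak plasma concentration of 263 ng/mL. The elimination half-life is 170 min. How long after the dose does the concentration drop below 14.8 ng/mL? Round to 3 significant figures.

706 minutes

k = ln 2 / 170 = 0.004077 min⁻¹
C(t) = C₀ e^(−kt)  ⇒  t = ln(C₀/C) / k
t = ln(263/14.8) / 0.004077 = 2.878 / 0.004077 ≈ 706 minutes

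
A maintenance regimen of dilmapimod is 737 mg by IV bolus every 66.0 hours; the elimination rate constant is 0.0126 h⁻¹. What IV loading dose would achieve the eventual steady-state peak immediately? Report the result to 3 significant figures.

1310 mg

Accumulation ratio R = 1 / (1 − e^(−kτ)) = 1 / (1 − e^(−0.01260×66.0)) = 1 / (1 − 0.4354) = 1.771
Loading dose = maintenance dose × R = 737 × 1.771 ≈ 1310 mg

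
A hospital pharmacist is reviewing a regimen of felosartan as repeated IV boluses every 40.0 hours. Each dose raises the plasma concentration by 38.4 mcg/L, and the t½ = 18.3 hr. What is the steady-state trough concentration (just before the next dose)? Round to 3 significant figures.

k = ln 2 / 18.3 = 0.03788 hr⁻¹
Fraction remaining after one interval: e^(−kτ) = e^(−0.03788 × 40.0) = 0.2198
R = 1 / (1 − 0.2198) = 1.282
Css,max = 38.4 × 1.282 = 49.22 mcg/L
Css,min = Css,max × e^(−kτ) = 49.22 × 0.2198 ≈ 10.8 mcg/L

10.8 mcg/L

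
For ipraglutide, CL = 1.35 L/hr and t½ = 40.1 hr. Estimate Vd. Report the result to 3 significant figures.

78.1 L

k = ln 2 / t½ = ln 2 / 40.1 = 0.01729 hr⁻¹
V = CL / k = 1.35 / 0.01729 ≈ 78.1 L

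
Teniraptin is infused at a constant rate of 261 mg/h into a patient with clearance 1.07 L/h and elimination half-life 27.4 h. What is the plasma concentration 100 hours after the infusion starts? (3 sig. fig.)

224 µg/mL

Css = rate / CL = 261 / 1.07 = 243.9 µg/mL
k = ln 2 / 27.4 = 0.02530 h⁻¹
C(t) = Css (1 − e^(−kt)) = 243.9 × (1 − e^(−2.530)) = 243.9 × 0.9203 ≈ 224 µg/mL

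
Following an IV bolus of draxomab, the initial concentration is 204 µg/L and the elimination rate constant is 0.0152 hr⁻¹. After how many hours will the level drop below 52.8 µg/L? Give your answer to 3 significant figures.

C(t) = C₀ e^(−kt)  ⇒  t = ln(C₀/C) / k
t = ln(204/52.8) / 0.01520 = 1.352 / 0.01520 ≈ 88.9 hours

88.9 hours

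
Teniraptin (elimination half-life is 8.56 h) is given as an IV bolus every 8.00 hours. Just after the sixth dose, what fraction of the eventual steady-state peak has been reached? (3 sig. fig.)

0.979

k = ln 2 / 8.56 = 0.08098 h⁻¹
f_n = 1 − e^(−nkτ) = 1 − e^(−6 × 0.08098 × 8.00) = 1 − e^(−3.887) = 1 − 0.02051 ≈ 0.979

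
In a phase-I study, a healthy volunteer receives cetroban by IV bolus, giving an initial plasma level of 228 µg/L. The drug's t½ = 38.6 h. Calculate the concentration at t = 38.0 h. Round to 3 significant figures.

k = ln 2 / 38.6 = 0.01796 h⁻¹
C(t) = C₀ e^(−kt) = 228 × e^(−0.01796 × 38.0) = 228 × e^(−0.6824) = 228 × 0.5054 ≈ 115 µg/L

115 µg/L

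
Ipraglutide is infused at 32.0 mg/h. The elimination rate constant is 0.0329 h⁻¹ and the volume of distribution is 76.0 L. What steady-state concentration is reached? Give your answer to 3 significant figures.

CL = k · V = 0.0329 × 76.0 = 2.500 L/h
Css = rate / CL = 32.0 / 2.500 ≈ 12.8 mg/L

12.8 mg/L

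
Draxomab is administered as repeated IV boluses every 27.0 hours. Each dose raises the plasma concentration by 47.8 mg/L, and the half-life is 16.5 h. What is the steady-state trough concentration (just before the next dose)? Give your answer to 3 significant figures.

k = ln 2 / 16.5 = 0.04201 h⁻¹
Fraction remaining after one interval: e^(−kτ) = e^(−0.04201 × 27.0) = 0.3217
R = 1 / (1 − 0.3217) = 1.474
Css,max = 47.8 × 1.474 = 70.47 mg/L
Css,min = Css,max × e^(−kτ) = 70.47 × 0.3217 ≈ 22.7 mg/L

22.7 mg/L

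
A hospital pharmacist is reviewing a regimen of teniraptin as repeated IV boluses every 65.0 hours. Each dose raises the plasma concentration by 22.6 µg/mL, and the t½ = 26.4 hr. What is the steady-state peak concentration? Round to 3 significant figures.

27.6 µg/mL

k = ln 2 / 26.4 = 0.02626 hr⁻¹
Fraction remaining after one interval: e^(−kτ) = e^(−0.02626 × 65.0) = 0.1815
R = 1 / (1 − 0.1815) = 1.222
Css,max = 22.6 × 1.222 ≈ 27.6 µg/mL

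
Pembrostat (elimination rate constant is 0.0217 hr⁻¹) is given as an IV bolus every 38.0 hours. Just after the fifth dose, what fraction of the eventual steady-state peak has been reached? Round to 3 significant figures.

f_n = 1 − e^(−nkτ) = 1 − e^(−5 × 0.02170 × 38.0) = 1 − e^(−4.123) = 1 − 0.01620 ≈ 0.984

0.984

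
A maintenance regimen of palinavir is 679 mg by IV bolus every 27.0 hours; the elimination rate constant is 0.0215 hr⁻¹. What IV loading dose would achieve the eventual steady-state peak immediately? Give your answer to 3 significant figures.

Accumulation ratio R = 1 / (1 − e^(−kτ)) = 1 / (1 − e^(−0.02150×27.0)) = 1 / (1 − 0.5596) = 2.271
Loading dose = maintenance dose × R = 679 × 2.271 ≈ 1540 mg

1540 mg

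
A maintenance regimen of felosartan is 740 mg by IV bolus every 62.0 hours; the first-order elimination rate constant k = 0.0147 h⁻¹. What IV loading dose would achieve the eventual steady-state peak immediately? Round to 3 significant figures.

1240 mg

Accumulation ratio R = 1 / (1 − e^(−kτ)) = 1 / (1 − e^(−0.01470×62.0)) = 1 / (1 − 0.4020) = 1.672
Loading dose = maintenance dose × R = 740 × 1.672 ≈ 1240 mg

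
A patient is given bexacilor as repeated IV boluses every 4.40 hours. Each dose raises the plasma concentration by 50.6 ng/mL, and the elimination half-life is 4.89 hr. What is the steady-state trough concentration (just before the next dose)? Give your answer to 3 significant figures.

k = ln 2 / 4.89 = 0.1417 hr⁻¹
Fraction remaining after one interval: e^(−kτ) = e^(−0.1417 × 4.40) = 0.5360
R = 1 / (1 − 0.5360) = 2.155
Css,max = 50.6 × 2.155 = 109.0 ng/mL
Css,min = Css,max × e^(−kτ) = 109.0 × 0.5360 ≈ 58.4 ng/mL

58.4 ng/mL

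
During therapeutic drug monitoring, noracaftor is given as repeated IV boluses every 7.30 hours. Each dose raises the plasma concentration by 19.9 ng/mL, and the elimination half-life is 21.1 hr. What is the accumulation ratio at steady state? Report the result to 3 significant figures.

4.69

k = ln 2 / 21.1 = 0.03285 hr⁻¹
Fraction remaining after one interval: e^(−kτ) = e^(−0.03285 × 7.30) = 0.7868
R = 1 / (1 − 0.7868) = 1 / 0.2132 ≈ 4.69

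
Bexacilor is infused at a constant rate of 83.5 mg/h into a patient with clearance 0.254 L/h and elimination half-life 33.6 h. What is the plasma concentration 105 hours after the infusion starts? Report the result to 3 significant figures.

Css = rate / CL = 83.5 / 0.254 = 328.7 µg/mL
k = ln 2 / 33.6 = 0.02063 h⁻¹
C(t) = Css (1 − e^(−kt)) = 328.7 × (1 − e^(−2.166)) = 328.7 × 0.8854 ≈ 291 µg/mL

291 µg/mL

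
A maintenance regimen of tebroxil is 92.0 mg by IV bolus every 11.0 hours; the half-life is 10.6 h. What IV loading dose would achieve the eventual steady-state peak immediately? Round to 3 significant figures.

179 mg

k = ln 2 / 10.6 = 0.06539 h⁻¹
Accumulation ratio R = 1 / (1 − e^(−kτ)) = 1 / (1 − e^(−0.06539×11.0)) = 1 / (1 − 0.4871) = 1.950
Loading dose = maintenance dose × R = 92.0 × 1.950 ≈ 179 mg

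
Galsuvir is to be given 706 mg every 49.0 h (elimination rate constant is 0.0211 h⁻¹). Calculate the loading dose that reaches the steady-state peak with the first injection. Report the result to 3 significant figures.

1100 mg

Accumulation ratio R = 1 / (1 − e^(−kτ)) = 1 / (1 − e^(−0.02110×49.0)) = 1 / (1 − 0.3556) = 1.552
Loading dose = maintenance dose × R = 706 × 1.552 ≈ 1100 mg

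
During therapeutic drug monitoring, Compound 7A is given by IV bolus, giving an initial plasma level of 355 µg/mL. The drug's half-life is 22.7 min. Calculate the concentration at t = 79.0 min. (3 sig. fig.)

k = ln 2 / 22.7 = 0.03054 min⁻¹
79.0 min is 3.480 half-lives, so C = 355 × (1/2)^3.480 = 355 × 0.08961 ≈ 31.8 µg/mL

31.8 µg/mL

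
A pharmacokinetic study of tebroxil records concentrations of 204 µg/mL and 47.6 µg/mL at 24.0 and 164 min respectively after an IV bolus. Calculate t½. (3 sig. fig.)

66.7 minutes

k = ln(C₁/C₂) / (t₂ − t₁) = ln(204/47.6) / (164 − 24.0)
  = 1.455 / 140.0 = 0.01039 min⁻¹
t½ = ln 2 / k = ln 2 / 0.01039 ≈ 66.7 minutes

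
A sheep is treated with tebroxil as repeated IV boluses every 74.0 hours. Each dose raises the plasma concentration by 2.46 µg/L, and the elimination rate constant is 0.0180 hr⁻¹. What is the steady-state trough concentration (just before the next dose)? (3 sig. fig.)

Fraction remaining after one interval: e^(−kτ) = e^(−0.01800 × 74.0) = 0.2639
R = 1 / (1 − 0.2639) = 1.359
Css,max = 2.46 × 1.359 = 3.342 µg/L
Css,min = Css,max × e^(−kτ) = 3.342 × 0.2639 ≈ 0.882 µg/L

0.882 µg/L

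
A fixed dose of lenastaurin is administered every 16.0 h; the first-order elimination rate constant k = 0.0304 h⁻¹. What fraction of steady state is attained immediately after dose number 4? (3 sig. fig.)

f_n = 1 − e^(−nkτ) = 1 − e^(−4 × 0.03040 × 16.0) = 1 − e^(−1.946) = 1 − 0.1429 ≈ 0.857

0.857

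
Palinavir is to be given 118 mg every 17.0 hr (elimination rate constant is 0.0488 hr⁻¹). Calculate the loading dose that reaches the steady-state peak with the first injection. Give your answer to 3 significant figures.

209 mg

Accumulation ratio R = 1 / (1 − e^(−kτ)) = 1 / (1 − e^(−0.04880×17.0)) = 1 / (1 − 0.4362) = 1.774
Loading dose = maintenance dose × R = 118 × 1.774 ≈ 209 mg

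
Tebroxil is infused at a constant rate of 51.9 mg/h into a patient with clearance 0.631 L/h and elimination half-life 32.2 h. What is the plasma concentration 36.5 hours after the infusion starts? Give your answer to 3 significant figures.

44.8 µg/mL

Css = rate / CL = 51.9 / 0.631 = 82.25 µg/mL
k = ln 2 / 32.2 = 0.02153 h⁻¹
C(t) = Css (1 − e^(−kt)) = 82.25 × (1 − e^(−0.7857)) = 82.25 × 0.5442 ≈ 44.8 µg/mL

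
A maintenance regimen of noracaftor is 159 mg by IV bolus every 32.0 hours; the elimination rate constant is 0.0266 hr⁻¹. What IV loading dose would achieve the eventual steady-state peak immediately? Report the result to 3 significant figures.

Accumulation ratio R = 1 / (1 − e^(−kτ)) = 1 / (1 − e^(−0.02660×32.0)) = 1 / (1 − 0.4269) = 1.745
Loading dose = maintenance dose × R = 159 × 1.745 ≈ 277 mg

277 mg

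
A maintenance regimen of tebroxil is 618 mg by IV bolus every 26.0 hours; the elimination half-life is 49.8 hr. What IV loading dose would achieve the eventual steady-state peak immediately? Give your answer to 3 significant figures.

k = ln 2 / 49.8 = 0.01392 hr⁻¹
Accumulation ratio R = 1 / (1 − e^(−kτ)) = 1 / (1 − e^(−0.01392×26.0)) = 1 / (1 − 0.6964) = 3.293
Loading dose = maintenance dose × R = 618 × 3.293 ≈ 2040 mg

2040 mg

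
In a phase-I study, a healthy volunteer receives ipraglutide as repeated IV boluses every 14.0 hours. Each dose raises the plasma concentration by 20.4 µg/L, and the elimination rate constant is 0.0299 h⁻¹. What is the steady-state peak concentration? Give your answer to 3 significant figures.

Fraction remaining after one interval: e^(−kτ) = e^(−0.02990 × 14.0) = 0.6580
R = 1 / (1 − 0.6580) = 2.924
Css,max = 20.4 × 2.924 ≈ 59.6 µg/L

59.6 µg/L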